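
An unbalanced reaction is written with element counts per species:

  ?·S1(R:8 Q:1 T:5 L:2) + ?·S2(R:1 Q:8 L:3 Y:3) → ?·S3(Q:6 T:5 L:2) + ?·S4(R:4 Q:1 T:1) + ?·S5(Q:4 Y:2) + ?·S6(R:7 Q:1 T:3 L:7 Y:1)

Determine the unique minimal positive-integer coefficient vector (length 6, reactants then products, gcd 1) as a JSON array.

Coefficients: [5, 5, 2, 6, 6, 3]

R: 5·8+5·1 = 45 | 2·0+6·4+6·0+3·7 = 45
Q: 5·1+5·8 = 45 | 2·6+6·1+6·4+3·1 = 45
T: 5·5+5·0 = 25 | 2·5+6·1+6·0+3·3 = 25
L: 5·2+5·3 = 25 | 2·2+6·0+6·0+3·7 = 25
Y: 5·0+5·3 = 15 | 2·0+6·0+6·2+3·1 = 15
gcd(5,5,2,6,6,3) = 1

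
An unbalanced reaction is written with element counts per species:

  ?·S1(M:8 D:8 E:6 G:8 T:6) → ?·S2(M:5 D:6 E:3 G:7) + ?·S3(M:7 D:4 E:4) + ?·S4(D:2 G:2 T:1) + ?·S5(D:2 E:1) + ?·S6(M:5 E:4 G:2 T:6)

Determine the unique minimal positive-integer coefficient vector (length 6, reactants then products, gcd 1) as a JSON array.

M: 4·8 = 32 | 2·5+1·7+6·0+2·0+3·5 = 32
D: 4·8 = 32 | 2·6+1·4+6·2+2·2+3·0 = 32
E: 4·6 = 24 | 2·3+1·4+6·0+2·1+3·4 = 24
G: 4·8 = 32 | 2·7+1·0+6·2+2·0+3·2 = 32
T: 4·6 = 24 | 2·0+1·0+6·1+2·0+3·6 = 24
gcd(4,2,1,6,2,3) = 1

Coefficients: [4, 2, 1, 6, 2, 3]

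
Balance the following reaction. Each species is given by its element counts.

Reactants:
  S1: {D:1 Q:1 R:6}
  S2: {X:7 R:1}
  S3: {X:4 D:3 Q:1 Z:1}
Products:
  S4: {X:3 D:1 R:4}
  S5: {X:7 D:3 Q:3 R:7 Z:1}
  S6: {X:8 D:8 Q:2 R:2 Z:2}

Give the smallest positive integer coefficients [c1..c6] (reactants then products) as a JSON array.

Coefficients: [6, 3, 5, 4, 3, 1]

X: 6·0+3·7+5·4 = 41 | 4·3+3·7+1·8 = 41
D: 6·1+3·0+5·3 = 21 | 4·1+3·3+1·8 = 21
Q: 6·1+3·0+5·1 = 11 | 4·0+3·3+1·2 = 11
R: 6·6+3·1+5·0 = 39 | 4·4+3·7+1·2 = 39
Z: 6·0+3·0+5·1 = 5 | 4·0+3·1+1·2 = 5
gcd(6,3,5,4,3,1) = 1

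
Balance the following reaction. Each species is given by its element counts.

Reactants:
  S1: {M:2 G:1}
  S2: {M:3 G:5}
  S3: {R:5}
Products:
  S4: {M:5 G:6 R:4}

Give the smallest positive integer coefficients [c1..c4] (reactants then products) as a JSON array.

M: 5·2+5·3+4·0 = 25 | 5·5 = 25
G: 5·1+5·5+4·0 = 30 | 5·6 = 30
R: 5·0+5·0+4·5 = 20 | 5·4 = 20
gcd(5,5,4,5) = 1

Coefficients: [5, 5, 4, 5]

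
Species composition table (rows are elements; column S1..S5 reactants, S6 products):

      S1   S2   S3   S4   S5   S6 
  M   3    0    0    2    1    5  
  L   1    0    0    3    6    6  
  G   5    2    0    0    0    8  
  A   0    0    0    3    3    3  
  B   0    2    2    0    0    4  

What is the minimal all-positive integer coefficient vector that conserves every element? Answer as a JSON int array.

Coefficients: [6, 5, 5, 2, 3, 5]

M: 6·3+5·0+5·0+2·2+3·1 = 25 | 5·5 = 25
L: 6·1+5·0+5·0+2·3+3·6 = 30 | 5·6 = 30
G: 6·5+5·2+5·0+2·0+3·0 = 40 | 5·8 = 40
A: 6·0+5·0+5·0+2·3+3·3 = 15 | 5·3 = 15
B: 6·0+5·2+5·2+2·0+3·0 = 20 | 5·4 = 20
gcd(6,5,5,2,3,5) = 1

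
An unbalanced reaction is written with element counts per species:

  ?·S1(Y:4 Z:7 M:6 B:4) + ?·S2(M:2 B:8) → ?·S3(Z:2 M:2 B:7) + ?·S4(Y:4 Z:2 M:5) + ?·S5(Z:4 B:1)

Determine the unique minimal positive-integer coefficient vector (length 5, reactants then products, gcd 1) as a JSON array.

Y: 6·4+2·0 = 24 | 5·0+6·4+5·0 = 24
Z: 6·7+2·0 = 42 | 5·2+6·2+5·4 = 42
M: 6·6+2·2 = 40 | 5·2+6·5+5·0 = 40
B: 6·4+2·8 = 40 | 5·7+6·0+5·1 = 40
gcd(6,2,5,6,5) = 1

Coefficients: [6, 2, 5, 6, 5]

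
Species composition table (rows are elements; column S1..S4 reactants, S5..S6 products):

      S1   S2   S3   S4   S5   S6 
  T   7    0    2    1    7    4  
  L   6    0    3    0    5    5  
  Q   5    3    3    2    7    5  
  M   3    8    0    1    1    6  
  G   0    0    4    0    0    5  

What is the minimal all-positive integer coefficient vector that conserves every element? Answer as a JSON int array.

Coefficients: [5, 1, 5, 6, 5, 4]

T: 5·7+1·0+5·2+6·1 = 51 | 5·7+4·4 = 51
L: 5·6+1·0+5·3+6·0 = 45 | 5·5+4·5 = 45
Q: 5·5+1·3+5·3+6·2 = 55 | 5·7+4·5 = 55
M: 5·3+1·8+5·0+6·1 = 29 | 5·1+4·6 = 29
G: 5·0+1·0+5·4+6·0 = 20 | 5·0+4·5 = 20
gcd(5,1,5,6,5,4) = 1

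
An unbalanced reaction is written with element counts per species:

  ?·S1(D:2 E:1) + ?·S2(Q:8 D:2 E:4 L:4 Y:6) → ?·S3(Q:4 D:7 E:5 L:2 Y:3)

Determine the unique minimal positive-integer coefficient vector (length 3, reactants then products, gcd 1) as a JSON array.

Q: 6·0+1·8 = 8 | 2·4 = 8
D: 6·2+1·2 = 14 | 2·7 = 14
E: 6·1+1·4 = 10 | 2·5 = 10
L: 6·0+1·4 = 4 | 2·2 = 4
Y: 6·0+1·6 = 6 | 2·3 = 6
gcd(6,1,2) = 1

Coefficients: [6, 1, 2]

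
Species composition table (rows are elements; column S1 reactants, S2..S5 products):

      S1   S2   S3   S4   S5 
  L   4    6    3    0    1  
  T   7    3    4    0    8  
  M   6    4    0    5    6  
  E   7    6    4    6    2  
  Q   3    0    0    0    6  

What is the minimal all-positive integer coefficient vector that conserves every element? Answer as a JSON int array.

Coefficients: [6, 2, 3, 2, 3]

L: 6·4 = 24 | 2·6+3·3+2·0+3·1 = 24
T: 6·7 = 42 | 2·3+3·4+2·0+3·8 = 42
M: 6·6 = 36 | 2·4+3·0+2·5+3·6 = 36
E: 6·7 = 42 | 2·6+3·4+2·6+3·2 = 42
Q: 6·3 = 18 | 2·0+3·0+2·0+3·6 = 18
gcd(6,2,3,2,3) = 1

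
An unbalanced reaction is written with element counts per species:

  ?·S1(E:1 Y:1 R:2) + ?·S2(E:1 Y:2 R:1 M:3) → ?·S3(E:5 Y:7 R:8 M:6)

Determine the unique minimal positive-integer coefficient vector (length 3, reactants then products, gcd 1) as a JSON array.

E: 3·1+2·1 = 5 | 1·5 = 5
Y: 3·1+2·2 = 7 | 1·7 = 7
R: 3·2+2·1 = 8 | 1·8 = 8
M: 3·0+2·3 = 6 | 1·6 = 6
gcd(3,2,1) = 1

Coefficients: [3, 2, 1]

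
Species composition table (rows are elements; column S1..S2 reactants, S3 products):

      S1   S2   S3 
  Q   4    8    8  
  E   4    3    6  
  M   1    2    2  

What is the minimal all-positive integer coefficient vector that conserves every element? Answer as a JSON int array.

Q: 6·4+2·8 = 40 | 5·8 = 40
E: 6·4+2·3 = 30 | 5·6 = 30
M: 6·1+2·2 = 10 | 5·2 = 10
gcd(6,2,5) = 1

Coefficients: [6, 2, 5]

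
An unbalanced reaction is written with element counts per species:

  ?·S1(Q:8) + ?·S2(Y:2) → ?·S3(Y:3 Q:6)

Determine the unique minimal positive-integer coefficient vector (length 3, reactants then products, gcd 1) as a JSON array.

Y: 3·0+6·2 = 12 | 4·3 = 12
Q: 3·8+6·0 = 24 | 4·6 = 24
gcd(3,6,4) = 1

Coefficients: [3, 6, 4]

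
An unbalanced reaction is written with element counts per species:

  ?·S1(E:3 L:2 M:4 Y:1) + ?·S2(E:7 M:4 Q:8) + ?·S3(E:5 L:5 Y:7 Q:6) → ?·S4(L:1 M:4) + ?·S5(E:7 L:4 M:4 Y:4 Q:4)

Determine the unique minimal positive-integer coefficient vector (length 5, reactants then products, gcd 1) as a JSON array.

Coefficients: [6, 1, 2, 2, 5]

E: 6·3+1·7+2·5 = 35 | 2·0+5·7 = 35
L: 6·2+1·0+2·5 = 22 | 2·1+5·4 = 22
M: 6·4+1·4+2·0 = 28 | 2·4+5·4 = 28
Y: 6·1+1·0+2·7 = 20 | 2·0+5·4 = 20
Q: 6·0+1·8+2·6 = 20 | 2·0+5·4 = 20
gcd(6,1,2,2,5) = 1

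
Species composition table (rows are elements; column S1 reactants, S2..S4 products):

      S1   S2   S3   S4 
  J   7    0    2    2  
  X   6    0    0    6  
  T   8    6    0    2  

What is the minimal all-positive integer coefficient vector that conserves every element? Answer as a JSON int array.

J: 2·7 = 14 | 2·0+5·2+2·2 = 14
X: 2·6 = 12 | 2·0+5·0+2·6 = 12
T: 2·8 = 16 | 2·6+5·0+2·2 = 16
gcd(2,2,5,2) = 1

Coefficients: [2, 2, 5, 2]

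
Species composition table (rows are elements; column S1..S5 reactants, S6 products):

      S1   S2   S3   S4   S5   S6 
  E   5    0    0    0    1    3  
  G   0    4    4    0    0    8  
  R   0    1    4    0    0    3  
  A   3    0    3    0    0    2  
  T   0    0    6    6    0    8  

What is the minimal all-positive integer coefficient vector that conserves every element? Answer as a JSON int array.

E: 1·5+5·0+1·0+3·0+4·1 = 9 | 3·3 = 9
G: 1·0+5·4+1·4+3·0+4·0 = 24 | 3·8 = 24
R: 1·0+5·1+1·4+3·0+4·0 = 9 | 3·3 = 9
A: 1·3+5·0+1·3+3·0+4·0 = 6 | 3·2 = 6
T: 1·0+5·0+1·6+3·6+4·0 = 24 | 3·8 = 24
gcd(1,5,1,3,4,3) = 1

Coefficients: [1, 5, 1, 3, 4, 3]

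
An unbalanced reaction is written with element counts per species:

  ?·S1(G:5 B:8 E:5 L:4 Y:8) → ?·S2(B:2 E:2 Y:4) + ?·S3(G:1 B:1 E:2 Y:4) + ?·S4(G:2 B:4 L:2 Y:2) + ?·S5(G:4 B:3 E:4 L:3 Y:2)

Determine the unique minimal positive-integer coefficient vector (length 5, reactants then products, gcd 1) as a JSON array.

G: 6·5 = 30 | 5·0+2·1+6·2+4·4 = 30
B: 6·8 = 48 | 5·2+2·1+6·4+4·3 = 48
E: 6·5 = 30 | 5·2+2·2+6·0+4·4 = 30
L: 6·4 = 24 | 5·0+2·0+6·2+4·3 = 24
Y: 6·8 = 48 | 5·4+2·4+6·2+4·2 = 48
gcd(6,5,2,6,4) = 1

Coefficients: [6, 5, 2, 6, 4]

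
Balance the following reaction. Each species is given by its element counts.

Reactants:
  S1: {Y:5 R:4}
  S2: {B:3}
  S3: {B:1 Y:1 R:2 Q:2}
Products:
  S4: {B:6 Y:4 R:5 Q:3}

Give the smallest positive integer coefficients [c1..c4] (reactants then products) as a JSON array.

B: 1·0+3·3+3·1 = 12 | 2·6 = 12
Y: 1·5+3·0+3·1 = 8 | 2·4 = 8
R: 1·4+3·0+3·2 = 10 | 2·5 = 10
Q: 1·0+3·0+3·2 = 6 | 2·3 = 6
gcd(1,3,3,2) = 1

Coefficients: [1, 3, 3, 2]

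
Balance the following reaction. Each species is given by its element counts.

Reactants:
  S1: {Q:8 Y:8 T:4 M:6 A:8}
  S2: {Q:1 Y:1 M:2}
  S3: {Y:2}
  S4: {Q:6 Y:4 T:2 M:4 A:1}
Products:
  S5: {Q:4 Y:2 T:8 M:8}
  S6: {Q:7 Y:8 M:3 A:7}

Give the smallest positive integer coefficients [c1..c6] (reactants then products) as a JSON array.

Q: 5·8+2·1+2·0+2·6 = 54 | 3·4+6·7 = 54
Y: 5·8+2·1+2·2+2·4 = 54 | 3·2+6·8 = 54
T: 5·4+2·0+2·0+2·2 = 24 | 3·8+6·0 = 24
M: 5·6+2·2+2·0+2·4 = 42 | 3·8+6·3 = 42
A: 5·8+2·0+2·0+2·1 = 42 | 3·0+6·7 = 42
gcd(5,2,2,2,3,6) = 1

Coefficients: [5, 2, 2, 2, 3, 6]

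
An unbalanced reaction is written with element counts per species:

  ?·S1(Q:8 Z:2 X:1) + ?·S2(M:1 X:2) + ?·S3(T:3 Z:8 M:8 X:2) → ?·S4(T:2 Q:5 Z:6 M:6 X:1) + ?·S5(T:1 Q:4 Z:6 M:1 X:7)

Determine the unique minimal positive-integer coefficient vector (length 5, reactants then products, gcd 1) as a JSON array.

T: 3·0+1·0+3·3 = 9 | 4·2+1·1 = 9
Q: 3·8+1·0+3·0 = 24 | 4·5+1·4 = 24
Z: 3·2+1·0+3·8 = 30 | 4·6+1·6 = 30
M: 3·0+1·1+3·8 = 25 | 4·6+1·1 = 25
X: 3·1+1·2+3·2 = 11 | 4·1+1·7 = 11
gcd(3,1,3,4,1) = 1

Coefficients: [3, 1, 3, 4, 1]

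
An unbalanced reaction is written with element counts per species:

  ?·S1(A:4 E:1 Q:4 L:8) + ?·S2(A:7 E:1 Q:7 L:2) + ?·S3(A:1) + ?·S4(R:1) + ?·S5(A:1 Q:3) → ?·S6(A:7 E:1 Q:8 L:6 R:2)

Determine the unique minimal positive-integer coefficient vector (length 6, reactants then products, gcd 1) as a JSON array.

Coefficients: [2, 1, 3, 6, 3, 3]

A: 2·4+1·7+3·1+6·0+3·1 = 21 | 3·7 = 21
E: 2·1+1·1+3·0+6·0+3·0 = 3 | 3·1 = 3
Q: 2·4+1·7+3·0+6·0+3·3 = 24 | 3·8 = 24
L: 2·8+1·2+3·0+6·0+3·0 = 18 | 3·6 = 18
R: 2·0+1·0+3·0+6·1+3·0 = 6 | 3·2 = 6
gcd(2,1,3,6,3,3) = 1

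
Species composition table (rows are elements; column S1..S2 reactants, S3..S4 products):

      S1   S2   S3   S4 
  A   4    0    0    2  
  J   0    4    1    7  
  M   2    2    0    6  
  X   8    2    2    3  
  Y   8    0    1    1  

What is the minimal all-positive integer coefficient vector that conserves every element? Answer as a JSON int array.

A: 1·4+5·0 = 4 | 6·0+2·2 = 4
J: 1·0+5·4 = 20 | 6·1+2·7 = 20
M: 1·2+5·2 = 12 | 6·0+2·6 = 12
X: 1·8+5·2 = 18 | 6·2+2·3 = 18
Y: 1·8+5·0 = 8 | 6·1+2·1 = 8
gcd(1,5,6,2) = 1

Coefficients: [1, 5, 6, 2]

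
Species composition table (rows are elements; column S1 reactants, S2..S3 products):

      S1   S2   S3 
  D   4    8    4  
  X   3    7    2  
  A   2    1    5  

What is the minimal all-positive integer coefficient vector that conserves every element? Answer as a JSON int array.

Coefficients: [3, 1, 1]

D: 3·4 = 12 | 1·8+1·4 = 12
X: 3·3 = 9 | 1·7+1·2 = 9
A: 3·2 = 6 | 1·1+1·5 = 6
gcd(3,1,1) = 1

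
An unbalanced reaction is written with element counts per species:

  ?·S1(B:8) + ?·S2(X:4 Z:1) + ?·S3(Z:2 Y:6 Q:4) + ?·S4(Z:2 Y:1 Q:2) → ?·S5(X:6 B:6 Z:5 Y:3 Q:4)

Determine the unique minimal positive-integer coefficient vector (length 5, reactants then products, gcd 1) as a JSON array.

X: 3·0+6·4+1·0+6·0 = 24 | 4·6 = 24
B: 3·8+6·0+1·0+6·0 = 24 | 4·6 = 24
Z: 3·0+6·1+1·2+6·2 = 20 | 4·5 = 20
Y: 3·0+6·0+1·6+6·1 = 12 | 4·3 = 12
Q: 3·0+6·0+1·4+6·2 = 16 | 4·4 = 16
gcd(3,6,1,6,4) = 1

Coefficients: [3, 6, 1, 6, 4]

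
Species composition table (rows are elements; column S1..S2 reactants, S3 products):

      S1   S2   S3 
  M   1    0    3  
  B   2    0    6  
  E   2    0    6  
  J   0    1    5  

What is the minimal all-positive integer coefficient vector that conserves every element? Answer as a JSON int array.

M: 3·1+5·0 = 3 | 1·3 = 3
B: 3·2+5·0 = 6 | 1·6 = 6
E: 3·2+5·0 = 6 | 1·6 = 6
J: 3·0+5·1 = 5 | 1·5 = 5
gcd(3,5,1) = 1

Coefficients: [3, 5, 1]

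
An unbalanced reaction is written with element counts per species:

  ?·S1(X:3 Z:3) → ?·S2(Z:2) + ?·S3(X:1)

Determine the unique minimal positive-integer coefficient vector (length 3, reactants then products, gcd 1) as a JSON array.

Coefficients: [2, 3, 6]

X: 2·3 = 6 | 3·0+6·1 = 6
Z: 2·3 = 6 | 3·2+6·0 = 6
gcd(2,3,6) = 1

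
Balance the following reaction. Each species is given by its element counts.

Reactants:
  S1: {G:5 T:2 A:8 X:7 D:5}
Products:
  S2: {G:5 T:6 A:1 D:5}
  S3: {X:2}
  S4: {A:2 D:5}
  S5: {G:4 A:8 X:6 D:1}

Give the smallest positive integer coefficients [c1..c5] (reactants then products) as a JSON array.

Coefficients: [6, 2, 6, 3, 5]

G: 6·5 = 30 | 2·5+6·0+3·0+5·4 = 30
T: 6·2 = 12 | 2·6+6·0+3·0+5·0 = 12
A: 6·8 = 48 | 2·1+6·0+3·2+5·8 = 48
X: 6·7 = 42 | 2·0+6·2+3·0+5·6 = 42
D: 6·5 = 30 | 2·5+6·0+3·5+5·1 = 30
gcd(6,2,6,3,5) = 1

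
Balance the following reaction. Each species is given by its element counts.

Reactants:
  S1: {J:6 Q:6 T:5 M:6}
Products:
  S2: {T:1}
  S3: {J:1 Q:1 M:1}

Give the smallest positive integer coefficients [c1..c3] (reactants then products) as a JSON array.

Coefficients: [1, 5, 6]

J: 1·6 = 6 | 5·0+6·1 = 6
Q: 1·6 = 6 | 5·0+6·1 = 6
T: 1·5 = 5 | 5·1+6·0 = 5
M: 1·6 = 6 | 5·0+6·1 = 6
gcd(1,5,6) = 1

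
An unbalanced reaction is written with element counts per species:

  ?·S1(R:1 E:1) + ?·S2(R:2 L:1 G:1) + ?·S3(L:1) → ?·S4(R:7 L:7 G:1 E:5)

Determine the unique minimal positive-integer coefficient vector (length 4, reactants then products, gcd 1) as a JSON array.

Coefficients: [5, 1, 6, 1]

R: 5·1+1·2+6·0 = 7 | 1·7 = 7
L: 5·0+1·1+6·1 = 7 | 1·7 = 7
G: 5·0+1·1+6·0 = 1 | 1·1 = 1
E: 5·1+1·0+6·0 = 5 | 1·5 = 5
gcd(5,1,6,1) = 1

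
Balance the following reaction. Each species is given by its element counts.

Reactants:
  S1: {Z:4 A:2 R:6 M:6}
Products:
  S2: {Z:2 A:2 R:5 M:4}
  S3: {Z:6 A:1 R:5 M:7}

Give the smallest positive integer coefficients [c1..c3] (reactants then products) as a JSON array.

Coefficients: [5, 4, 2]

Z: 5·4 = 20 | 4·2+2·6 = 20
A: 5·2 = 10 | 4·2+2·1 = 10
R: 5·6 = 30 | 4·5+2·5 = 30
M: 5·6 = 30 | 4·4+2·7 = 30
gcd(5,4,2) = 1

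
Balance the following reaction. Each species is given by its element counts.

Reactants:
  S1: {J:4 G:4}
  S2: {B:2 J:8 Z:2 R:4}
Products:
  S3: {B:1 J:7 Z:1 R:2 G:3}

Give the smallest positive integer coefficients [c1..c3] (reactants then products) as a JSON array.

Coefficients: [3, 2, 4]

B: 3·0+2·2 = 4 | 4·1 = 4
J: 3·4+2·8 = 28 | 4·7 = 28
Z: 3·0+2·2 = 4 | 4·1 = 4
R: 3·0+2·4 = 8 | 4·2 = 8
G: 3·4+2·0 = 12 | 4·3 = 12
gcd(3,2,4) = 1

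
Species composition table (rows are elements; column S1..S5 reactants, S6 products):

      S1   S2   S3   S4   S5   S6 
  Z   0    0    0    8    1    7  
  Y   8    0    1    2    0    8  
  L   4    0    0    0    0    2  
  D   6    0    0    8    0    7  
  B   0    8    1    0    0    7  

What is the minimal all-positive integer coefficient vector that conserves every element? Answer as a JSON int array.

Coefficients: [1, 1, 6, 1, 6, 2]

Z: 1·0+1·0+6·0+1·8+6·1 = 14 | 2·7 = 14
Y: 1·8+1·0+6·1+1·2+6·0 = 16 | 2·8 = 16
L: 1·4+1·0+6·0+1·0+6·0 = 4 | 2·2 = 4
D: 1·6+1·0+6·0+1·8+6·0 = 14 | 2·7 = 14
B: 1·0+1·8+6·1+1·0+6·0 = 14 | 2·7 = 14
gcd(1,1,6,1,6,2) = 1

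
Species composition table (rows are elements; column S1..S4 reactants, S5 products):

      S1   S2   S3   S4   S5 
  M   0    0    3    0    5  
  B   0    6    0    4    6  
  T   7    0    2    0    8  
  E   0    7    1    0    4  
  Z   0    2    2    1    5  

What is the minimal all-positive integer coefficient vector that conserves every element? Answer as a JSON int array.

M: 2·0+1·0+5·3+3·0 = 15 | 3·5 = 15
B: 2·0+1·6+5·0+3·4 = 18 | 3·6 = 18
T: 2·7+1·0+5·2+3·0 = 24 | 3·8 = 24
E: 2·0+1·7+5·1+3·0 = 12 | 3·4 = 12
Z: 2·0+1·2+5·2+3·1 = 15 | 3·5 = 15
gcd(2,1,5,3,3) = 1

Coefficients: [2, 1, 5, 3, 3]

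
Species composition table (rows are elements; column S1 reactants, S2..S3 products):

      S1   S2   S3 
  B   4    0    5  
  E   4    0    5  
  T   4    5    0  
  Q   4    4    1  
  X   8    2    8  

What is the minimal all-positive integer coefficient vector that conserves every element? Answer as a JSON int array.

B: 5·4 = 20 | 4·0+4·5 = 20
E: 5·4 = 20 | 4·0+4·5 = 20
T: 5·4 = 20 | 4·5+4·0 = 20
Q: 5·4 = 20 | 4·4+4·1 = 20
X: 5·8 = 40 | 4·2+4·8 = 40
gcd(5,4,4) = 1

Coefficients: [5, 4, 4]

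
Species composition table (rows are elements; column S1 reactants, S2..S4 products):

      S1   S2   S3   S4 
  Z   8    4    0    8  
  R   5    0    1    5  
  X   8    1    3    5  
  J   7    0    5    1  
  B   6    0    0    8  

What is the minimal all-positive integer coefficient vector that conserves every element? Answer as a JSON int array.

Coefficients: [4, 2, 5, 3]

Z: 4·8 = 32 | 2·4+5·0+3·8 = 32
R: 4·5 = 20 | 2·0+5·1+3·5 = 20
X: 4·8 = 32 | 2·1+5·3+3·5 = 32
J: 4·7 = 28 | 2·0+5·5+3·1 = 28
B: 4·6 = 24 | 2·0+5·0+3·8 = 24
gcd(4,2,5,3) = 1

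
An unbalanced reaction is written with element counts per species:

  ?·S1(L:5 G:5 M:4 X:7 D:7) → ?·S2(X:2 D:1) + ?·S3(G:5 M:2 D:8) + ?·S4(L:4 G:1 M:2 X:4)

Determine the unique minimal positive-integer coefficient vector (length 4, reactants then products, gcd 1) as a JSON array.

Coefficients: [4, 4, 3, 5]

L: 4·5 = 20 | 4·0+3·0+5·4 = 20
G: 4·5 = 20 | 4·0+3·5+5·1 = 20
M: 4·4 = 16 | 4·0+3·2+5·2 = 16
X: 4·7 = 28 | 4·2+3·0+5·4 = 28
D: 4·7 = 28 | 4·1+3·8+5·0 = 28
gcd(4,4,3,5) = 1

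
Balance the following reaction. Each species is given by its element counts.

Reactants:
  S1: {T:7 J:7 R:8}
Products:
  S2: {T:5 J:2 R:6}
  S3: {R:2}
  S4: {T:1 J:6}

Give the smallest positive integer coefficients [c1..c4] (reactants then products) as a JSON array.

Coefficients: [4, 5, 1, 3]

T: 4·7 = 28 | 5·5+1·0+3·1 = 28
J: 4·7 = 28 | 5·2+1·0+3·6 = 28
R: 4·8 = 32 | 5·6+1·2+3·0 = 32
gcd(4,5,1,3) = 1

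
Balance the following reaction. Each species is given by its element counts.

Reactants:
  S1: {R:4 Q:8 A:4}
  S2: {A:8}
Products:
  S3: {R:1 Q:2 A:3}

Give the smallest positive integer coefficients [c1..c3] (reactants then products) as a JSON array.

Coefficients: [1, 1, 4]

R: 1·4+1·0 = 4 | 4·1 = 4
Q: 1·8+1·0 = 8 | 4·2 = 8
A: 1·4+1·8 = 12 | 4·3 = 12
gcd(1,1,4) = 1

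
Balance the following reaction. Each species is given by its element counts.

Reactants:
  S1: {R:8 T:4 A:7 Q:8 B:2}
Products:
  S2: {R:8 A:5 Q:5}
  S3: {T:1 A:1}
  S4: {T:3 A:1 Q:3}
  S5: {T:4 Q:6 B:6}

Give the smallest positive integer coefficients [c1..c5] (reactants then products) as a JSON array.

Coefficients: [3, 3, 5, 1, 1]

R: 3·8 = 24 | 3·8+5·0+1·0+1·0 = 24
T: 3·4 = 12 | 3·0+5·1+1·3+1·4 = 12
A: 3·7 = 21 | 3·5+5·1+1·1+1·0 = 21
Q: 3·8 = 24 | 3·5+5·0+1·3+1·6 = 24
B: 3·2 = 6 | 3·0+5·0+1·0+1·6 = 6
gcd(3,3,5,1,1) = 1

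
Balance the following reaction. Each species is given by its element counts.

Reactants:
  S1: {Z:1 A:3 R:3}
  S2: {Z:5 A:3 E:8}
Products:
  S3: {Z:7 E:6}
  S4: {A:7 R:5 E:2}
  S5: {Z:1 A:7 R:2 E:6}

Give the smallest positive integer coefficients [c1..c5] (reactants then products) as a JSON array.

Coefficients: [3, 4, 3, 1, 2]

Z: 3·1+4·5 = 23 | 3·7+1·0+2·1 = 23
A: 3·3+4·3 = 21 | 3·0+1·7+2·7 = 21
R: 3·3+4·0 = 9 | 3·0+1·5+2·2 = 9
E: 3·0+4·8 = 32 | 3·6+1·2+2·6 = 32
gcd(3,4,3,1,2) = 1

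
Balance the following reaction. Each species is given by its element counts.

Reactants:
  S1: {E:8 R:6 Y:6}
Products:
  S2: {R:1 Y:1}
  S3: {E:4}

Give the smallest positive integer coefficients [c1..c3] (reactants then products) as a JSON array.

Coefficients: [1, 6, 2]

E: 1·8 = 8 | 6·0+2·4 = 8
R: 1·6 = 6 | 6·1+2·0 = 6
Y: 1·6 = 6 | 6·1+2·0 = 6
gcd(1,6,2) = 1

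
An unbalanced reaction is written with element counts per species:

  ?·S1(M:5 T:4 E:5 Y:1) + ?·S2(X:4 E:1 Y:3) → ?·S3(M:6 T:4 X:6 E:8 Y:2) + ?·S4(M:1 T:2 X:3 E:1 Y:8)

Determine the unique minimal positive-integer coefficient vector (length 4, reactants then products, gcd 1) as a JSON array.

M: 4·5+6·0 = 20 | 3·6+2·1 = 20
T: 4·4+6·0 = 16 | 3·4+2·2 = 16
X: 4·0+6·4 = 24 | 3·6+2·3 = 24
E: 4·5+6·1 = 26 | 3·8+2·1 = 26
Y: 4·1+6·3 = 22 | 3·2+2·8 = 22
gcd(4,6,3,2) = 1

Coefficients: [4, 6, 3, 2]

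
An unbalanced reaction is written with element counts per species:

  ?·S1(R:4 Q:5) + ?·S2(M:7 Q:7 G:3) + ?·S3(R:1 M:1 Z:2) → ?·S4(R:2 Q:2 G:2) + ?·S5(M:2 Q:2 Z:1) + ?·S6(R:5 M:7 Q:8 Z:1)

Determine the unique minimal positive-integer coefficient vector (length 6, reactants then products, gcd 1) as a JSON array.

R: 2·4+2·0+3·1 = 11 | 3·2+5·0+1·5 = 11
M: 2·0+2·7+3·1 = 17 | 3·0+5·2+1·7 = 17
Q: 2·5+2·7+3·0 = 24 | 3·2+5·2+1·8 = 24
Z: 2·0+2·0+3·2 = 6 | 3·0+5·1+1·1 = 6
G: 2·0+2·3+3·0 = 6 | 3·2+5·0+1·0 = 6
gcd(2,2,3,3,5,1) = 1

Coefficients: [2, 2, 3, 3, 5, 1]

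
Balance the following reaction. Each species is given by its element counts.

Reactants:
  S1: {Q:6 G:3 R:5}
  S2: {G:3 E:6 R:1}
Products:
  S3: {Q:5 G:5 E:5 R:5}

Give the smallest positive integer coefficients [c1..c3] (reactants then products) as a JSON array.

Coefficients: [5, 5, 6]

Q: 5·6+5·0 = 30 | 6·5 = 30
G: 5·3+5·3 = 30 | 6·5 = 30
E: 5·0+5·6 = 30 | 6·5 = 30
R: 5·5+5·1 = 30 | 6·5 = 30
gcd(5,5,6) = 1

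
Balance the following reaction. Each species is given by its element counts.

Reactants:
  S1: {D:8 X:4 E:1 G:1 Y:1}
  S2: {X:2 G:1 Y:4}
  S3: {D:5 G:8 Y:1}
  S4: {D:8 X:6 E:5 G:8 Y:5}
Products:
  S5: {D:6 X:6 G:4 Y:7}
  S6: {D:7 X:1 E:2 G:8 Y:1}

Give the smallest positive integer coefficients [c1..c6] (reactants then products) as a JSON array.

Coefficients: [3, 5, 4, 1, 4, 4]

D: 3·8+5·0+4·5+1·8 = 52 | 4·6+4·7 = 52
X: 3·4+5·2+4·0+1·6 = 28 | 4·6+4·1 = 28
E: 3·1+5·0+4·0+1·5 = 8 | 4·0+4·2 = 8
G: 3·1+5·1+4·8+1·8 = 48 | 4·4+4·8 = 48
Y: 3·1+5·4+4·1+1·5 = 32 | 4·7+4·1 = 32
gcd(3,5,4,1,4,4) = 1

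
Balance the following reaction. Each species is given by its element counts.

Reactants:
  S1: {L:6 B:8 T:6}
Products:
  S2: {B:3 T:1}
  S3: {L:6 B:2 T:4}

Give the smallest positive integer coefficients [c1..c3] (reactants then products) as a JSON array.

L: 1·6 = 6 | 2·0+1·6 = 6
B: 1·8 = 8 | 2·3+1·2 = 8
T: 1·6 = 6 | 2·1+1·4 = 6
gcd(1,2,1) = 1

Coefficients: [1, 2, 1]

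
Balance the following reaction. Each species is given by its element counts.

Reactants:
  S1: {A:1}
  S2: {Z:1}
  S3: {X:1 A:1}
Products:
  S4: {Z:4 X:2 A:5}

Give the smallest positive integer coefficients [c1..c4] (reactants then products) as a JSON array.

Z: 3·0+4·1+2·0 = 4 | 1·4 = 4
X: 3·0+4·0+2·1 = 2 | 1·2 = 2
A: 3·1+4·0+2·1 = 5 | 1·5 = 5
gcd(3,4,2,1) = 1

Coefficients: [3, 4, 2, 1]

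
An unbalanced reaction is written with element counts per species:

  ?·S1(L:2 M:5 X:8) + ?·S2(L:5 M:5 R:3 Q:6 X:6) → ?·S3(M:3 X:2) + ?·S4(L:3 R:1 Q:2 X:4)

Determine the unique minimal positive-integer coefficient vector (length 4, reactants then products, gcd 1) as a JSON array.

L: 2·2+1·5 = 9 | 5·0+3·3 = 9
M: 2·5+1·5 = 15 | 5·3+3·0 = 15
R: 2·0+1·3 = 3 | 5·0+3·1 = 3
Q: 2·0+1·6 = 6 | 5·0+3·2 = 6
X: 2·8+1·6 = 22 | 5·2+3·4 = 22
gcd(2,1,5,3) = 1

Coefficients: [2, 1, 5, 3]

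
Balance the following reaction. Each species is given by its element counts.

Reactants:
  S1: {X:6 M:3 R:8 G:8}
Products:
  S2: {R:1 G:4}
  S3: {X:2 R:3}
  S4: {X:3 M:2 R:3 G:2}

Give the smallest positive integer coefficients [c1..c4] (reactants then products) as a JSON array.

Coefficients: [4, 5, 3, 6]

X: 4·6 = 24 | 5·0+3·2+6·3 = 24
M: 4·3 = 12 | 5·0+3·0+6·2 = 12
R: 4·8 = 32 | 5·1+3·3+6·3 = 32
G: 4·8 = 32 | 5·4+3·0+6·2 = 32
gcd(4,5,3,6) = 1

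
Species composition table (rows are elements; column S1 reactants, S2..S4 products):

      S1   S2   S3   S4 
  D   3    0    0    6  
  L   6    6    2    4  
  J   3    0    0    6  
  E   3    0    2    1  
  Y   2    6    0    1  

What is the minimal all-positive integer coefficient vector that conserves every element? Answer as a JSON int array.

D: 4·3 = 12 | 1·0+5·0+2·6 = 12
L: 4·6 = 24 | 1·6+5·2+2·4 = 24
J: 4·3 = 12 | 1·0+5·0+2·6 = 12
E: 4·3 = 12 | 1·0+5·2+2·1 = 12
Y: 4·2 = 8 | 1·6+5·0+2·1 = 8
gcd(4,1,5,2) = 1

Coefficients: [4, 1, 5, 2]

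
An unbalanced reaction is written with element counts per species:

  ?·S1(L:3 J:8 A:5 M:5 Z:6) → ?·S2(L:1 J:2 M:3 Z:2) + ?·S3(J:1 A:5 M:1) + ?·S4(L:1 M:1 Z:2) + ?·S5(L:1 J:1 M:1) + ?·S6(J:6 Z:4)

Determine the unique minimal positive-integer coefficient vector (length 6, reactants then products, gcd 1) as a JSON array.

L: 4·3 = 12 | 2·1+4·0+4·1+6·1+3·0 = 12
J: 4·8 = 32 | 2·2+4·1+4·0+6·1+3·6 = 32
A: 4·5 = 20 | 2·0+4·5+4·0+6·0+3·0 = 20
M: 4·5 = 20 | 2·3+4·1+4·1+6·1+3·0 = 20
Z: 4·6 = 24 | 2·2+4·0+4·2+6·0+3·4 = 24
gcd(4,2,4,4,6,3) = 1

Coefficients: [4, 2, 4, 4, 6, 3]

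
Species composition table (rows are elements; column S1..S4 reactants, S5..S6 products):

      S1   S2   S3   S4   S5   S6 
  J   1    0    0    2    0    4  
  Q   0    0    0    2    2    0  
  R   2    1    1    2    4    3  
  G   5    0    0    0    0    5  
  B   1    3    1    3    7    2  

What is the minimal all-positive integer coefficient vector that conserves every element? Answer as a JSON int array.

J: 2·1+3·0+5·0+3·2 = 8 | 3·0+2·4 = 8
Q: 2·0+3·0+5·0+3·2 = 6 | 3·2+2·0 = 6
R: 2·2+3·1+5·1+3·2 = 18 | 3·4+2·3 = 18
G: 2·5+3·0+5·0+3·0 = 10 | 3·0+2·5 = 10
B: 2·1+3·3+5·1+3·3 = 25 | 3·7+2·2 = 25
gcd(2,3,5,3,3,2) = 1

Coefficients: [2, 3, 5, 3, 3, 2]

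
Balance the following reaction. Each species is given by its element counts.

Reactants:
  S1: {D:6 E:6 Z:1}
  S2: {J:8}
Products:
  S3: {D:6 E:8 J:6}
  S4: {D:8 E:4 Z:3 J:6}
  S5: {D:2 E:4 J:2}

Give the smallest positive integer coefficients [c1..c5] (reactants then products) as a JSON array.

Coefficients: [6, 4, 3, 2, 1]

D: 6·6+4·0 = 36 | 3·6+2·8+1·2 = 36
E: 6·6+4·0 = 36 | 3·8+2·4+1·4 = 36
Z: 6·1+4·0 = 6 | 3·0+2·3+1·0 = 6
J: 6·0+4·8 = 32 | 3·6+2·6+1·2 = 32
gcd(6,4,3,2,1) = 1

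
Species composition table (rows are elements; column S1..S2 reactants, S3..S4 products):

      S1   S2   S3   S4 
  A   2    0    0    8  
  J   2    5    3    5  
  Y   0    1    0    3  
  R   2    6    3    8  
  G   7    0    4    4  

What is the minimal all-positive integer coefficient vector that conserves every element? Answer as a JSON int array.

Coefficients: [4, 3, 6, 1]

A: 4·2+3·0 = 8 | 6·0+1·8 = 8
J: 4·2+3·5 = 23 | 6·3+1·5 = 23
Y: 4·0+3·1 = 3 | 6·0+1·3 = 3
R: 4·2+3·6 = 26 | 6·3+1·8 = 26
G: 4·7+3·0 = 28 | 6·4+1·4 = 28
gcd(4,3,6,1) = 1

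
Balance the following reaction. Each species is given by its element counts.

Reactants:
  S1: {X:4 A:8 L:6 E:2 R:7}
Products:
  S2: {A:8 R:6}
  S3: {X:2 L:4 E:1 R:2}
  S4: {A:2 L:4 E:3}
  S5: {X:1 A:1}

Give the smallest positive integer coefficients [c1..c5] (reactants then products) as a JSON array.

X: 4·4 = 16 | 3·0+5·2+1·0+6·1 = 16
A: 4·8 = 32 | 3·8+5·0+1·2+6·1 = 32
L: 4·6 = 24 | 3·0+5·4+1·4+6·0 = 24
E: 4·2 = 8 | 3·0+5·1+1·3+6·0 = 8
R: 4·7 = 28 | 3·6+5·2+1·0+6·0 = 28
gcd(4,3,5,1,6) = 1

Coefficients: [4, 3, 5, 1, 6]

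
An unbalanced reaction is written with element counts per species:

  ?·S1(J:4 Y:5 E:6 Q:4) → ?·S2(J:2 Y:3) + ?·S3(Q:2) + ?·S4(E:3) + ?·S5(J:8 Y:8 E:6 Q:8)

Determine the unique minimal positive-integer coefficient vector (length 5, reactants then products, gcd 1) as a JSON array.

J: 4·4 = 16 | 4·2+4·0+6·0+1·8 = 16
Y: 4·5 = 20 | 4·3+4·0+6·0+1·8 = 20
E: 4·6 = 24 | 4·0+4·0+6·3+1·6 = 24
Q: 4·4 = 16 | 4·0+4·2+6·0+1·8 = 16
gcd(4,4,4,6,1) = 1

Coefficients: [4, 4, 4, 6, 1]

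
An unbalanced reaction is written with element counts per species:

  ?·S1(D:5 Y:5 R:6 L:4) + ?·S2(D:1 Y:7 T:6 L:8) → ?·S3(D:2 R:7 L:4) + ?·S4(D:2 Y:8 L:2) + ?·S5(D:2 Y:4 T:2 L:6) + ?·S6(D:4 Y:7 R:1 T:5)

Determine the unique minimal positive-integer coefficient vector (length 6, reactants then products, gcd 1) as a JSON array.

Coefficients: [5, 3, 4, 2, 4, 2]

D: 5·5+3·1 = 28 | 4·2+2·2+4·2+2·4 = 28
Y: 5·5+3·7 = 46 | 4·0+2·8+4·4+2·7 = 46
R: 5·6+3·0 = 30 | 4·7+2·0+4·0+2·1 = 30
T: 5·0+3·6 = 18 | 4·0+2·0+4·2+2·5 = 18
L: 5·4+3·8 = 44 | 4·4+2·2+4·6+2·0 = 44
gcd(5,3,4,2,4,2) = 1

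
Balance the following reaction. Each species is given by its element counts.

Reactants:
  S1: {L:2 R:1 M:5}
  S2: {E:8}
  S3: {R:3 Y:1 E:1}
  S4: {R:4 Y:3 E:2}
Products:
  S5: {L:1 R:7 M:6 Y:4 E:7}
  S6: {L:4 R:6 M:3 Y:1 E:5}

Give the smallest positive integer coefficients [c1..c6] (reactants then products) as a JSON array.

L: 6·2+3·0+6·0+4·0 = 12 | 4·1+2·4 = 12
R: 6·1+3·0+6·3+4·4 = 40 | 4·7+2·6 = 40
M: 6·5+3·0+6·0+4·0 = 30 | 4·6+2·3 = 30
Y: 6·0+3·0+6·1+4·3 = 18 | 4·4+2·1 = 18
E: 6·0+3·8+6·1+4·2 = 38 | 4·7+2·5 = 38
gcd(6,3,6,4,4,2) = 1

Coefficients: [6, 3, 6, 4, 4, 2]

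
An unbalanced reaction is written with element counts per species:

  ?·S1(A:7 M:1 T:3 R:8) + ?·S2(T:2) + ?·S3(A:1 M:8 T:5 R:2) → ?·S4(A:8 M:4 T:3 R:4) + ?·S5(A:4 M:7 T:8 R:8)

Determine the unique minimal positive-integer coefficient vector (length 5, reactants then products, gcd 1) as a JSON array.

Coefficients: [4, 3, 4, 2, 4]

A: 4·7+3·0+4·1 = 32 | 2·8+4·4 = 32
M: 4·1+3·0+4·8 = 36 | 2·4+4·7 = 36
T: 4·3+3·2+4·5 = 38 | 2·3+4·8 = 38
R: 4·8+3·0+4·2 = 40 | 2·4+4·8 = 40
gcd(4,3,4,2,4) = 1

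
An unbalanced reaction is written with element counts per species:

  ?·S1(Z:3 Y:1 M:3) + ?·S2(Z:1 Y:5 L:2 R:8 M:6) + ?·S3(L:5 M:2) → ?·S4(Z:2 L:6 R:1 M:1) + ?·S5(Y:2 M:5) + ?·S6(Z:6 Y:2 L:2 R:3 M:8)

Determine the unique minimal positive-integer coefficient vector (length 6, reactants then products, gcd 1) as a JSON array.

Coefficients: [5, 1, 6, 5, 4, 1]

Z: 5·3+1·1+6·0 = 16 | 5·2+4·0+1·6 = 16
Y: 5·1+1·5+6·0 = 10 | 5·0+4·2+1·2 = 10
L: 5·0+1·2+6·5 = 32 | 5·6+4·0+1·2 = 32
R: 5·0+1·8+6·0 = 8 | 5·1+4·0+1·3 = 8
M: 5·3+1·6+6·2 = 33 | 5·1+4·5+1·8 = 33
gcd(5,1,6,5,4,1) = 1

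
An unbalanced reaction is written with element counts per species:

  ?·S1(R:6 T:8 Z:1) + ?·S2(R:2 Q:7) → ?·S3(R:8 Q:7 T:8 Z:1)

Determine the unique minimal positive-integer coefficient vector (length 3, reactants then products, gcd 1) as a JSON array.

R: 1·6+1·2 = 8 | 1·8 = 8
Q: 1·0+1·7 = 7 | 1·7 = 7
T: 1·8+1·0 = 8 | 1·8 = 8
Z: 1·1+1·0 = 1 | 1·1 = 1
gcd(1,1,1) = 1

Coefficients: [1, 1, 1]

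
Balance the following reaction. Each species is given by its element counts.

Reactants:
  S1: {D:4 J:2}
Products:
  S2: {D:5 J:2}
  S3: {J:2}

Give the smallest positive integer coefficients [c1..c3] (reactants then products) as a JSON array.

D: 5·4 = 20 | 4·5+1·0 = 20
J: 5·2 = 10 | 4·2+1·2 = 10
gcd(5,4,1) = 1

Coefficients: [5, 4, 1]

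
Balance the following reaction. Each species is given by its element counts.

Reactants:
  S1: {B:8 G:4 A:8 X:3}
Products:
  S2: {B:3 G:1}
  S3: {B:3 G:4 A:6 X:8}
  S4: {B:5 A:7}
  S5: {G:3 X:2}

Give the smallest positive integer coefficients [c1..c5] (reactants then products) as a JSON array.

Coefficients: [6, 5, 1, 6, 5]

B: 6·8 = 48 | 5·3+1·3+6·5+5·0 = 48
G: 6·4 = 24 | 5·1+1·4+6·0+5·3 = 24
A: 6·8 = 48 | 5·0+1·6+6·7+5·0 = 48
X: 6·3 = 18 | 5·0+1·8+6·0+5·2 = 18
gcd(6,5,1,6,5) = 1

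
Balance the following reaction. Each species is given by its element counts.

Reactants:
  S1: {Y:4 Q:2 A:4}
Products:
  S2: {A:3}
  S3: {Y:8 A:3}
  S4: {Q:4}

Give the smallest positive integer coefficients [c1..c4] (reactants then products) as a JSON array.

Coefficients: [6, 5, 3, 3]

Y: 6·4 = 24 | 5·0+3·8+3·0 = 24
Q: 6·2 = 12 | 5·0+3·0+3·4 = 12
A: 6·4 = 24 | 5·3+3·3+3·0 = 24
gcd(6,5,3,3) = 1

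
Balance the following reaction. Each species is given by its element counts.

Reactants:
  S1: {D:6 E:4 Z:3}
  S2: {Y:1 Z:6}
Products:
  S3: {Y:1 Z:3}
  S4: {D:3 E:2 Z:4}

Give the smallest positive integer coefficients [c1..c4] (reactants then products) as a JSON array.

D: 3·6+5·0 = 18 | 5·0+6·3 = 18
Y: 3·0+5·1 = 5 | 5·1+6·0 = 5
E: 3·4+5·0 = 12 | 5·0+6·2 = 12
Z: 3·3+5·6 = 39 | 5·3+6·4 = 39
gcd(3,5,5,6) = 1

Coefficients: [3, 5, 5, 6]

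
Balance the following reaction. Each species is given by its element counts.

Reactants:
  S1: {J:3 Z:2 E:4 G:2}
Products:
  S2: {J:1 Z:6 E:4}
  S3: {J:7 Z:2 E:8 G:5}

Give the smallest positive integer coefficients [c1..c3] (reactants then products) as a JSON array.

Coefficients: [5, 1, 2]

J: 5·3 = 15 | 1·1+2·7 = 15
Z: 5·2 = 10 | 1·6+2·2 = 10
E: 5·4 = 20 | 1·4+2·8 = 20
G: 5·2 = 10 | 1·0+2·5 = 10
gcd(5,1,2) = 1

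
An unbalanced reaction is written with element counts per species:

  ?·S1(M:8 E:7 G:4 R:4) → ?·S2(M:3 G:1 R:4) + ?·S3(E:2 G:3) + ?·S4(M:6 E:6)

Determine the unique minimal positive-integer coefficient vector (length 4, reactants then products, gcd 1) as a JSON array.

Coefficients: [6, 6, 6, 5]

M: 6·8 = 48 | 6·3+6·0+5·6 = 48
E: 6·7 = 42 | 6·0+6·2+5·6 = 42
G: 6·4 = 24 | 6·1+6·3+5·0 = 24
R: 6·4 = 24 | 6·4+6·0+5·0 = 24
gcd(6,6,6,5) = 1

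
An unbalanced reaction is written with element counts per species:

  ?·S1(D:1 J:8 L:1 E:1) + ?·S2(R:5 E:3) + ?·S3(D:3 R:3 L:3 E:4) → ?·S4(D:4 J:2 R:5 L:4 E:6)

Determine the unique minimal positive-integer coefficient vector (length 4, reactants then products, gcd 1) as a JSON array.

Coefficients: [1, 1, 5, 4]

D: 1·1+1·0+5·3 = 16 | 4·4 = 16
J: 1·8+1·0+5·0 = 8 | 4·2 = 8
R: 1·0+1·5+5·3 = 20 | 4·5 = 20
L: 1·1+1·0+5·3 = 16 | 4·4 = 16
E: 1·1+1·3+5·4 = 24 | 4·6 = 24
gcd(1,1,5,4) = 1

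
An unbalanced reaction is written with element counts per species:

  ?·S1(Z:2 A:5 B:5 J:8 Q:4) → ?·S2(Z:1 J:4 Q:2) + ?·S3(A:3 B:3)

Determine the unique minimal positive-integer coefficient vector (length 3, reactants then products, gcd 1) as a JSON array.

Z: 3·2 = 6 | 6·1+5·0 = 6
A: 3·5 = 15 | 6·0+5·3 = 15
B: 3·5 = 15 | 6·0+5·3 = 15
J: 3·8 = 24 | 6·4+5·0 = 24
Q: 3·4 = 12 | 6·2+5·0 = 12
gcd(3,6,5) = 1

Coefficients: [3, 6, 5]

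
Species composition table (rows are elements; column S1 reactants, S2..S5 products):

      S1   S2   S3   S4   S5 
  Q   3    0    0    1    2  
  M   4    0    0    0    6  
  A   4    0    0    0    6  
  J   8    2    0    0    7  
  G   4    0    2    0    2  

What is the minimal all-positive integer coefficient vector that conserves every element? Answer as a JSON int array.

Q: 3·3 = 9 | 5·0+4·0+5·1+2·2 = 9
M: 3·4 = 12 | 5·0+4·0+5·0+2·6 = 12
A: 3·4 = 12 | 5·0+4·0+5·0+2·6 = 12
J: 3·8 = 24 | 5·2+4·0+5·0+2·7 = 24
G: 3·4 = 12 | 5·0+4·2+5·0+2·2 = 12
gcd(3,5,4,5,2) = 1

Coefficients: [3, 5, 4, 5, 2]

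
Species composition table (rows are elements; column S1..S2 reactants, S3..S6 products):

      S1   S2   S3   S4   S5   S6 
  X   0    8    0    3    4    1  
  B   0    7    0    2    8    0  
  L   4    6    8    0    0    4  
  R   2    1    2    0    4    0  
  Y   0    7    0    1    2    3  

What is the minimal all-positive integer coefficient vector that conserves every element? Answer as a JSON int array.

X: 2·0+2·8 = 16 | 1·0+3·3+1·4+3·1 = 16
B: 2·0+2·7 = 14 | 1·0+3·2+1·8+3·0 = 14
L: 2·4+2·6 = 20 | 1·8+3·0+1·0+3·4 = 20
R: 2·2+2·1 = 6 | 1·2+3·0+1·4+3·0 = 6
Y: 2·0+2·7 = 14 | 1·0+3·1+1·2+3·3 = 14
gcd(2,2,1,3,1,3) = 1

Coefficients: [2, 2, 1, 3, 1, 3]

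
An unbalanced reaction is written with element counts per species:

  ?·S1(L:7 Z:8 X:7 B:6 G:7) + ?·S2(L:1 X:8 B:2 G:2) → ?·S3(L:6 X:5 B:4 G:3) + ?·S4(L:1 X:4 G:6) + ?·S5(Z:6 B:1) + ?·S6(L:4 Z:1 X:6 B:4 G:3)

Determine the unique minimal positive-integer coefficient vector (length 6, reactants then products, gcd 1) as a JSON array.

Coefficients: [5, 2, 3, 3, 6, 4]

L: 5·7+2·1 = 37 | 3·6+3·1+6·0+4·4 = 37
Z: 5·8+2·0 = 40 | 3·0+3·0+6·6+4·1 = 40
X: 5·7+2·8 = 51 | 3·5+3·4+6·0+4·6 = 51
B: 5·6+2·2 = 34 | 3·4+3·0+6·1+4·4 = 34
G: 5·7+2·2 = 39 | 3·3+3·6+6·0+4·3 = 39
gcd(5,2,3,3,6,4) = 1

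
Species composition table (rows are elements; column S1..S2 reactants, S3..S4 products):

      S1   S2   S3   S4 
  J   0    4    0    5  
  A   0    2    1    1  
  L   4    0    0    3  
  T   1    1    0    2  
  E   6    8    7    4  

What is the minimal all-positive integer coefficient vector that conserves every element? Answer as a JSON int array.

J: 3·0+5·4 = 20 | 6·0+4·5 = 20
A: 3·0+5·2 = 10 | 6·1+4·1 = 10
L: 3·4+5·0 = 12 | 6·0+4·3 = 12
T: 3·1+5·1 = 8 | 6·0+4·2 = 8
E: 3·6+5·8 = 58 | 6·7+4·4 = 58
gcd(3,5,6,4) = 1

Coefficients: [3, 5, 6, 4]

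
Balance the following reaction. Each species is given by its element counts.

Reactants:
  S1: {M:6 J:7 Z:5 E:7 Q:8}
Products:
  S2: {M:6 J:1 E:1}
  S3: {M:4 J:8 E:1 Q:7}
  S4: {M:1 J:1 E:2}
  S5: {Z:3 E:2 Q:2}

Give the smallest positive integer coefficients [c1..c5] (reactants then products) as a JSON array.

M: 3·6 = 18 | 1·6+2·4+4·1+5·0 = 18
J: 3·7 = 21 | 1·1+2·8+4·1+5·0 = 21
Z: 3·5 = 15 | 1·0+2·0+4·0+5·3 = 15
E: 3·7 = 21 | 1·1+2·1+4·2+5·2 = 21
Q: 3·8 = 24 | 1·0+2·7+4·0+5·2 = 24
gcd(3,1,2,4,5) = 1

Coefficients: [3, 1, 2, 4, 5]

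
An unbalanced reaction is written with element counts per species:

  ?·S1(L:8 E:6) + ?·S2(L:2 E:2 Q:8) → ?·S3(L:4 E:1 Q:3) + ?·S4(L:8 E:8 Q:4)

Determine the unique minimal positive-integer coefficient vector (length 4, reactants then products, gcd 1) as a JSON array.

Coefficients: [6, 4, 4, 5]

L: 6·8+4·2 = 56 | 4·4+5·8 = 56
E: 6·6+4·2 = 44 | 4·1+5·8 = 44
Q: 6·0+4·8 = 32 | 4·3+5·4 = 32
gcd(6,4,4,5) = 1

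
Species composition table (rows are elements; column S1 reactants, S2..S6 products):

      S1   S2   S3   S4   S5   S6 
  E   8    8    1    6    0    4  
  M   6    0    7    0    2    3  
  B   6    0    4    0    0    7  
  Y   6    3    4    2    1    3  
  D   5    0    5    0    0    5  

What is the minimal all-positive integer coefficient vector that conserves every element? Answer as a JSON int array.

Coefficients: [6, 3, 2, 1, 5, 4]

E: 6·8 = 48 | 3·8+2·1+1·6+5·0+4·4 = 48
M: 6·6 = 36 | 3·0+2·7+1·0+5·2+4·3 = 36
B: 6·6 = 36 | 3·0+2·4+1·0+5·0+4·7 = 36
Y: 6·6 = 36 | 3·3+2·4+1·2+5·1+4·3 = 36
D: 6·5 = 30 | 3·0+2·5+1·0+5·0+4·5 = 30
gcd(6,3,2,1,5,4) = 1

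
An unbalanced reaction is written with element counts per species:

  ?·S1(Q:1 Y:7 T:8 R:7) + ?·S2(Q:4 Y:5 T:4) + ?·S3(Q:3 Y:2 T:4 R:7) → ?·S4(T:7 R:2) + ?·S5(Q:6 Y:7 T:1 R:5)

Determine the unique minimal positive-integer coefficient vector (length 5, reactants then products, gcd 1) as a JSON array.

Q: 1·1+5·4+5·3 = 36 | 6·0+6·6 = 36
Y: 1·7+5·5+5·2 = 42 | 6·0+6·7 = 42
T: 1·8+5·4+5·4 = 48 | 6·7+6·1 = 48
R: 1·7+5·0+5·7 = 42 | 6·2+6·5 = 42
gcd(1,5,5,6,6) = 1

Coefficients: [1, 5, 5, 6, 6]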